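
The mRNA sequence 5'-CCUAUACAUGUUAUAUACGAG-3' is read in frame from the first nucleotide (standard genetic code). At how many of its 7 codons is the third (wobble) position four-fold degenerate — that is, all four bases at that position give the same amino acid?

Codon 1 CCU (Pro): third position 4-fold.
Codon 2 AUA (Ile): third position 3-fold.
Codon 3 CAU (His): third position 2-fold.
Codon 4 GUU (Val): third position 4-fold.
Codon 5 AUA (Ile): third position 3-fold.
Codon 6 UAC (Tyr): third position 2-fold.
Codon 7 GAG (Glu): third position 2-fold.
Four-fold degenerate third positions: 2.

2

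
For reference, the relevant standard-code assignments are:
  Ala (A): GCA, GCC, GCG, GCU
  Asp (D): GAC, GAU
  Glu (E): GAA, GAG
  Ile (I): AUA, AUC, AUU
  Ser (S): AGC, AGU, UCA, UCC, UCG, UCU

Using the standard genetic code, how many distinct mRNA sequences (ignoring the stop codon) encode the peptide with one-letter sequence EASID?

Glu: 2 codons.
Ala: 4 codons.
Ser: 6 codons.
Ile: 3 codons.
Asp: 2 codons.
2 × 4 × 6 × 3 × 2 = 288.

288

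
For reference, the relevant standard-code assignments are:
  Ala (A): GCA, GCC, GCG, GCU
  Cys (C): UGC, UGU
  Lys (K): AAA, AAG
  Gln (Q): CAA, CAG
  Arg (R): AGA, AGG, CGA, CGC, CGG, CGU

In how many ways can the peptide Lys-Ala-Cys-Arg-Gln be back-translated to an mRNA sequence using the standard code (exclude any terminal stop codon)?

192

Lys: 2 codons.
Ala: 4 codons.
Cys: 2 codons.
Arg: 6 codons.
Gln: 2 codons.
2 × 4 × 2 × 6 × 2 = 192.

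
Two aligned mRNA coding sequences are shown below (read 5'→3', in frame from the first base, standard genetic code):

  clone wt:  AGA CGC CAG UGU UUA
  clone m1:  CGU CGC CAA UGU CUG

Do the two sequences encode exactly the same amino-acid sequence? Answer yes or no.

yes

Codon 1: AGA Arg / CGU Arg — synonymous.
Codon 2: CGC Arg / CGC Arg — identical.
Codon 3: CAG Gln / CAA Gln — synonymous.
Codon 4: UGU Cys / UGU Cys — identical.
Codon 5: UUA Leu / CUG Leu — synonymous.
Nonsynonymous differences: 0 → same protein.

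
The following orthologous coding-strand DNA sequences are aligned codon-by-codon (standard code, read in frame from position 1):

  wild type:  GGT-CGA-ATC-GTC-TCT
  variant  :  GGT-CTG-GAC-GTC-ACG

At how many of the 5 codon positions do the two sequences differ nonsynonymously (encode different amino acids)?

Codon 1: GGT Gly / GGT Gly — identical.
Codon 2: CGA Arg / CTG Leu — nonsynonymous.
Codon 3: ATC Ile / GAC Asp — nonsynonymous.
Codon 4: GTC Val / GTC Val — identical.
Codon 5: TCT Ser / ACG Thr — nonsynonymous.
Nonsynonymous differences: 3.

3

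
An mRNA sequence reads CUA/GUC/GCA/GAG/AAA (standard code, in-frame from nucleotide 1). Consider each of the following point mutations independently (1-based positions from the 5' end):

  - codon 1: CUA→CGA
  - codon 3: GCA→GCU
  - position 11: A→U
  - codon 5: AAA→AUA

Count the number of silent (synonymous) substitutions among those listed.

Codon 1: CUA (Leu) → CGA (Arg) — missense.
Codon 3: GCA (Ala) → GCU (Ala) — synonymous.
Codon 4: GAG (Glu) → GUG (Val) — missense.
Codon 5: AAA (Lys) → AUA (Ile) — missense.
Synonymous: 1 of 4.

1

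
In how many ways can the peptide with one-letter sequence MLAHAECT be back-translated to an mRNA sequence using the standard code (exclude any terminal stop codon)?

Met: 1 codon.
Leu: 6 codons.
Ala: 4 codons.
His: 2 codons.
Ala: 4 codons.
Glu: 2 codons.
Cys: 2 codons.
Thr: 4 codons.
1 × 6 × 4 × 2 × 4 × 2 × 2 × 4 = 3072.

3072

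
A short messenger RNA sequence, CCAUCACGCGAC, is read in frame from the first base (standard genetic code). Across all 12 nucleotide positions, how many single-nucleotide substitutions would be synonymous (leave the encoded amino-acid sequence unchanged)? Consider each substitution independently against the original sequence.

10

Codon 1 (CCA, Pro): 3 synonymous substitutions.
Codon 2 (UCA, Ser): 3 synonymous substitutions.
Codon 3 (CGC, Arg): 3 synonymous substitutions.
Codon 4 (GAC, Asp): 1 synonymous substitution.
Total: 3 + 3 + 3 + 1 = 10.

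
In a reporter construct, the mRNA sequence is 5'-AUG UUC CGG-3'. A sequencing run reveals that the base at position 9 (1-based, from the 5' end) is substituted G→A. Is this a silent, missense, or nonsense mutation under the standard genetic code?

silent

Position 9 falls in codon 3: CGG → Arg.
After the substitution the codon is CGA → Arg.
Both encode Arg, so the change is synonymous.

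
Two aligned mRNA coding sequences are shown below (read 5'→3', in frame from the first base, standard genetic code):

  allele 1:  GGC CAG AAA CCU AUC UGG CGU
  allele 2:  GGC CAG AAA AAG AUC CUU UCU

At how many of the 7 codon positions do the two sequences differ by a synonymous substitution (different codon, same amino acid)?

0

Codon 1: GGC Gly / GGC Gly — identical.
Codon 2: CAG Gln / CAG Gln — identical.
Codon 3: AAA Lys / AAA Lys — identical.
Codon 4: CCU Pro / AAG Lys — nonsynonymous.
Codon 5: AUC Ile / AUC Ile — identical.
Codon 6: UGG Trp / CUU Leu — nonsynonymous.
Codon 7: CGU Arg / UCU Ser — nonsynonymous.
Synonymous differences: 0.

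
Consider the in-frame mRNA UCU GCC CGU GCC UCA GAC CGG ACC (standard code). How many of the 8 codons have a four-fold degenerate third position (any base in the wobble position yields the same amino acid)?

7

Codon 1 UCU (Ser): third position 4-fold.
Codon 2 GCC (Ala): third position 4-fold.
Codon 3 CGU (Arg): third position 4-fold.
Codon 4 GCC (Ala): third position 4-fold.
Codon 5 UCA (Ser): third position 4-fold.
Codon 6 GAC (Asp): third position 2-fold.
Codon 7 CGG (Arg): third position 4-fold.
Codon 8 ACC (Thr): third position 4-fold.
Four-fold degenerate third positions: 7.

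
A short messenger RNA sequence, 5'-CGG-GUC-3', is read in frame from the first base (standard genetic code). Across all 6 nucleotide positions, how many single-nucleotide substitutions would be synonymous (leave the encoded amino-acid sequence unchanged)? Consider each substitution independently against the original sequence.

7

Codon 1 (CGG, Arg): 4 synonymous substitutions.
Codon 2 (GUC, Val): 3 synonymous substitutions.
Total: 4 + 3 = 7.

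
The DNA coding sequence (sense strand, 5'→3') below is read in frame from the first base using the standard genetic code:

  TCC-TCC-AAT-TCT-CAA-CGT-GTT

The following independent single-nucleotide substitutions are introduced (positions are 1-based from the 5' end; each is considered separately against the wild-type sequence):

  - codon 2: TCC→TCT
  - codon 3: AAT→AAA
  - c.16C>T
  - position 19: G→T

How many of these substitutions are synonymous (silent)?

1

Codon 2: TCC (Ser) → TCT (Ser) — synonymous.
Codon 3: AAT (Asn) → AAA (Lys) — missense.
Codon 6: CGT (Arg) → TGT (Cys) — missense.
Codon 7: GTT (Val) → TTT (Phe) — missense.
Synonymous: 1 of 4.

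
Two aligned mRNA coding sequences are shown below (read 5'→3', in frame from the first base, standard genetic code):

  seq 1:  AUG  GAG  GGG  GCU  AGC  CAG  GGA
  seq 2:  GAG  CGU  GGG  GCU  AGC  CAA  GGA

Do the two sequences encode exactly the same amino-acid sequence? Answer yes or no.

Codon 1: AUG Met / GAG Glu — nonsynonymous.
Codon 2: GAG Glu / CGU Arg — nonsynonymous.
Codon 3: GGG Gly / GGG Gly — identical.
Codon 4: GCU Ala / GCU Ala — identical.
Codon 5: AGC Ser / AGC Ser — identical.
Codon 6: CAG Gln / CAA Gln — synonymous.
Codon 7: GGA Gly / GGA Gly — identical.
Nonsynonymous differences: 2 → different protein.

no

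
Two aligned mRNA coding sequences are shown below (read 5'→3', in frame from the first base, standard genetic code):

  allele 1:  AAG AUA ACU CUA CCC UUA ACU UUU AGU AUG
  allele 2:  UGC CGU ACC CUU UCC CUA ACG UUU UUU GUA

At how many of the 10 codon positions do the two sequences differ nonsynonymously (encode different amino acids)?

Codon 1: AAG Lys / UGC Cys — nonsynonymous.
Codon 2: AUA Ile / CGU Arg — nonsynonymous.
Codon 3: ACU Thr / ACC Thr — synonymous.
Codon 4: CUA Leu / CUU Leu — synonymous.
Codon 5: CCC Pro / UCC Ser — nonsynonymous.
Codon 6: UUA Leu / CUA Leu — synonymous.
Codon 7: ACU Thr / ACG Thr — synonymous.
Codon 8: UUU Phe / UUU Phe — identical.
Codon 9: AGU Ser / UUU Phe — nonsynonymous.
Codon 10: AUG Met / GUA Val — nonsynonymous.
Nonsynonymous differences: 5.

5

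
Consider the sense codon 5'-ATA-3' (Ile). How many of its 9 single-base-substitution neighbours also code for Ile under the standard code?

Position 1: none → 0 synonymous.
Position 2: none → 0 synonymous.
Position 3: ATT, ATC → 2 synonymous.
Total: 0 + 0 + 2 = 2.

2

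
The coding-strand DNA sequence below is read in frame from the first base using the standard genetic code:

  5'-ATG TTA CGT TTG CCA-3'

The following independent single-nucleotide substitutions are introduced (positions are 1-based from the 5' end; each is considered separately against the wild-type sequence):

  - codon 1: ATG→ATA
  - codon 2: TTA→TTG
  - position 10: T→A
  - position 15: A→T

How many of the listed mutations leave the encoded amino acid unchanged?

Codon 1: ATG (Met) → ATA (Ile) — missense.
Codon 2: TTA (Leu) → TTG (Leu) — synonymous.
Codon 4: TTG (Leu) → ATG (Met) — missense.
Codon 5: CCA (Pro) → CCT (Pro) — synonymous.
Synonymous: 2 of 4.

2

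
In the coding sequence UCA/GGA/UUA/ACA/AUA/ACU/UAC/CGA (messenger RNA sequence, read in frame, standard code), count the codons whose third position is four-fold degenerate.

Codon 1 UCA (Ser): third position 4-fold.
Codon 2 GGA (Gly): third position 4-fold.
Codon 3 UUA (Leu): third position 2-fold.
Codon 4 ACA (Thr): third position 4-fold.
Codon 5 AUA (Ile): third position 3-fold.
Codon 6 ACU (Thr): third position 4-fold.
Codon 7 UAC (Tyr): third position 2-fold.
Codon 8 CGA (Arg): third position 4-fold.
Four-fold degenerate third positions: 5.

5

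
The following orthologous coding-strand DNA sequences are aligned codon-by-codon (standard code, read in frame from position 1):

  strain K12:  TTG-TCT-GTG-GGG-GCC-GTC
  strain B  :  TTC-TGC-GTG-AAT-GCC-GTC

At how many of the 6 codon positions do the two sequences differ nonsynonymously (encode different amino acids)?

Codon 1: TTG Leu / TTC Phe — nonsynonymous.
Codon 2: TCT Ser / TGC Cys — nonsynonymous.
Codon 3: GTG Val / GTG Val — identical.
Codon 4: GGG Gly / AAT Asn — nonsynonymous.
Codon 5: GCC Ala / GCC Ala — identical.
Codon 6: GTC Val / GTC Val — identical.
Nonsynonymous differences: 3.

3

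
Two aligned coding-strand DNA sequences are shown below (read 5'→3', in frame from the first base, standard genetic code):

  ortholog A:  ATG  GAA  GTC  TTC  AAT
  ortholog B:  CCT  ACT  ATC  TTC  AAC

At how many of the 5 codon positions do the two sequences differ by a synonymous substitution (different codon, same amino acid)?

1

Codon 1: ATG Met / CCT Pro — nonsynonymous.
Codon 2: GAA Glu / ACT Thr — nonsynonymous.
Codon 3: GTC Val / ATC Ile — nonsynonymous.
Codon 4: TTC Phe / TTC Phe — identical.
Codon 5: AAT Asn / AAC Asn — synonymous.
Synonymous differences: 1.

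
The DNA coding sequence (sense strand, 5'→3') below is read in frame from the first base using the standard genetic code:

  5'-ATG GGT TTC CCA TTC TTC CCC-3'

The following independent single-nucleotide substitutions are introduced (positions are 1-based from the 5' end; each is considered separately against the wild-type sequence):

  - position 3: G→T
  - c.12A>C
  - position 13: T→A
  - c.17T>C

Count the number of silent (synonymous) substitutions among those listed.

1

Codon 1: ATG (Met) → ATT (Ile) — missense.
Codon 4: CCA (Pro) → CCC (Pro) — synonymous.
Codon 5: TTC (Phe) → ATC (Ile) — missense.
Codon 6: TTC (Phe) → TCC (Ser) — missense.
Synonymous: 1 of 4.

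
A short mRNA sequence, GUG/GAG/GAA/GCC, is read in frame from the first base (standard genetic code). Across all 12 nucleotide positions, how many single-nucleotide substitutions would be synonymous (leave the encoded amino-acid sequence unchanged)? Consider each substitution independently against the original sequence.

8

Codon 1 (GUG, Val): 3 synonymous substitutions.
Codon 2 (GAG, Glu): 1 synonymous substitution.
Codon 3 (GAA, Glu): 1 synonymous substitution.
Codon 4 (GCC, Ala): 3 synonymous substitutions.
Total: 3 + 1 + 1 + 3 = 8.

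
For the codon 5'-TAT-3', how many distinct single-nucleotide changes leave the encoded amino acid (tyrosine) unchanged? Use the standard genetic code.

1

Position 1: none → 0 synonymous.
Position 2: none → 0 synonymous.
Position 3: TAC → 1 synonymous.
Total: 0 + 0 + 1 = 1.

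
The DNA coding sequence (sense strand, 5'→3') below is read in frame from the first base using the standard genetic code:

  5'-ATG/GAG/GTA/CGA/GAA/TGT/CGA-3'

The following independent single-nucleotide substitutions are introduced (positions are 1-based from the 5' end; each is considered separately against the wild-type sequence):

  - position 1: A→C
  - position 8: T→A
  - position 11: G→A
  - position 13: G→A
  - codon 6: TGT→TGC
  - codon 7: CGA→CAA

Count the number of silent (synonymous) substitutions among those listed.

Codon 1: ATG (Met) → CTG (Leu) — missense.
Codon 3: GTA (Val) → GAA (Glu) — missense.
Codon 4: CGA (Arg) → CAA (Gln) — missense.
Codon 5: GAA (Glu) → AAA (Lys) — missense.
Codon 6: TGT (Cys) → TGC (Cys) — synonymous.
Codon 7: CGA (Arg) → CAA (Gln) — missense.
Synonymous: 1 of 6.

1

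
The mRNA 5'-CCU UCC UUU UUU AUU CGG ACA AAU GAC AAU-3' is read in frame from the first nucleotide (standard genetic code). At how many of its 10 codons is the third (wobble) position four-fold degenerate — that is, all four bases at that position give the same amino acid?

Codon 1 CCU (Pro): third position 4-fold.
Codon 2 UCC (Ser): third position 4-fold.
Codon 3 UUU (Phe): third position 2-fold.
Codon 4 UUU (Phe): third position 2-fold.
Codon 5 AUU (Ile): third position 3-fold.
Codon 6 CGG (Arg): third position 4-fold.
Codon 7 ACA (Thr): third position 4-fold.
Codon 8 AAU (Asn): third position 2-fold.
Codon 9 GAC (Asp): third position 2-fold.
Codon 10 AAU (Asn): third position 2-fold.
Four-fold degenerate third positions: 4.

4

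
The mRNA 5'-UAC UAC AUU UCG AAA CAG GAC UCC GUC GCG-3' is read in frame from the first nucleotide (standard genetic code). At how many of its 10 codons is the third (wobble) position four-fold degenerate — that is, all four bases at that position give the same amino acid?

4

Codon 1 UAC (Tyr): third position 2-fold.
Codon 2 UAC (Tyr): third position 2-fold.
Codon 3 AUU (Ile): third position 3-fold.
Codon 4 UCG (Ser): third position 4-fold.
Codon 5 AAA (Lys): third position 2-fold.
Codon 6 CAG (Gln): third position 2-fold.
Codon 7 GAC (Asp): third position 2-fold.
Codon 8 UCC (Ser): third position 4-fold.
Codon 9 GUC (Val): third position 4-fold.
Codon 10 GCG (Ala): third position 4-fold.
Four-fold degenerate third positions: 4.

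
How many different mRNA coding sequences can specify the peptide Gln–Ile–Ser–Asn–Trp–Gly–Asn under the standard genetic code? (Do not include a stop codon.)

576

Gln: 2 codons.
Ile: 3 codons.
Ser: 6 codons.
Asn: 2 codons.
Trp: 1 codon.
Gly: 4 codons.
Asn: 2 codons.
2 × 3 × 6 × 2 × 1 × 4 × 2 = 576.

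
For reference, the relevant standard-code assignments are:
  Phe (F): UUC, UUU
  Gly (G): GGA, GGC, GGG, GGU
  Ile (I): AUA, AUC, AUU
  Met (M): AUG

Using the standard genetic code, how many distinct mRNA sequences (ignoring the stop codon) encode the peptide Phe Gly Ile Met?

Phe: 2 codons.
Gly: 4 codons.
Ile: 3 codons.
Met: 1 codon.
2 × 4 × 3 × 1 = 24.

24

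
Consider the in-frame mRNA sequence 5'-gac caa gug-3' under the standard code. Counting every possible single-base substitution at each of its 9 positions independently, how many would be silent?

5

Codon 1 (GAC, Asp): 1 synonymous substitution.
Codon 2 (CAA, Gln): 1 synonymous substitution.
Codon 3 (GUG, Val): 3 synonymous substitutions.
Total: 1 + 1 + 3 = 5.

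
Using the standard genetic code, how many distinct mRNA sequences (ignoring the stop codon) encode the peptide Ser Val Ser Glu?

Ser: 6 codons.
Val: 4 codons.
Ser: 6 codons.
Glu: 2 codons.
6 × 4 × 6 × 2 = 288.

288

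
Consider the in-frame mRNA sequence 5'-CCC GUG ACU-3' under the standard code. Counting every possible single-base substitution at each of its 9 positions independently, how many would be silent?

9

Codon 1 (CCC, Pro): 3 synonymous substitutions.
Codon 2 (GUG, Val): 3 synonymous substitutions.
Codon 3 (ACU, Thr): 3 synonymous substitutions.
Total: 3 + 3 + 3 = 9.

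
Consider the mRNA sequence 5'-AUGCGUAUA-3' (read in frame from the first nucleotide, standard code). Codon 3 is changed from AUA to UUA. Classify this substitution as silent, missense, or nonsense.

missense

Position 7 falls in codon 3: AUA → Ile.
After the substitution the codon is UUA → Leu.
Ile ≠ Leu, so this is a missense mutation.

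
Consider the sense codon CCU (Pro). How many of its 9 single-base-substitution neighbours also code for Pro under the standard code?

3

Position 1: none → 0 synonymous.
Position 2: none → 0 synonymous.
Position 3: CCC, CCA, CCG → 3 synonymous.
Total: 0 + 0 + 3 = 3.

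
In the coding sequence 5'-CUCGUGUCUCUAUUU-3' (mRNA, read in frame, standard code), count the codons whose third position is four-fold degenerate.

Codon 1 CUC (Leu): third position 4-fold.
Codon 2 GUG (Val): third position 4-fold.
Codon 3 UCU (Ser): third position 4-fold.
Codon 4 CUA (Leu): third position 4-fold.
Codon 5 UUU (Phe): third position 2-fold.
Four-fold degenerate third positions: 4.

4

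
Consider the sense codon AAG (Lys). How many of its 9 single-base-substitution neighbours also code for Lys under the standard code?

1

Position 1: none → 0 synonymous.
Position 2: none → 0 synonymous.
Position 3: AAA → 1 synonymous.
Total: 0 + 0 + 1 = 1.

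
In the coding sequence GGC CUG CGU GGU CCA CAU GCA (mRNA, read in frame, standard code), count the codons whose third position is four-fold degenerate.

Codon 1 GGC (Gly): third position 4-fold.
Codon 2 CUG (Leu): third position 4-fold.
Codon 3 CGU (Arg): third position 4-fold.
Codon 4 GGU (Gly): third position 4-fold.
Codon 5 CCA (Pro): third position 4-fold.
Codon 6 CAU (His): third position 2-fold.
Codon 7 GCA (Ala): third position 4-fold.
Four-fold degenerate third positions: 6.

6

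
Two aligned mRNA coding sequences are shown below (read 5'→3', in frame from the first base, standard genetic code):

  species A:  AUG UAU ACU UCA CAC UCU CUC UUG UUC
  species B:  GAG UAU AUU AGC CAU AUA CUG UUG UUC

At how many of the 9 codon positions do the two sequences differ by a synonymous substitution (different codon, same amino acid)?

3

Codon 1: AUG Met / GAG Glu — nonsynonymous.
Codon 2: UAU Tyr / UAU Tyr — identical.
Codon 3: ACU Thr / AUU Ile — nonsynonymous.
Codon 4: UCA Ser / AGC Ser — synonymous.
Codon 5: CAC His / CAU His — synonymous.
Codon 6: UCU Ser / AUA Ile — nonsynonymous.
Codon 7: CUC Leu / CUG Leu — synonymous.
Codon 8: UUG Leu / UUG Leu — identical.
Codon 9: UUC Phe / UUC Phe — identical.
Synonymous differences: 3.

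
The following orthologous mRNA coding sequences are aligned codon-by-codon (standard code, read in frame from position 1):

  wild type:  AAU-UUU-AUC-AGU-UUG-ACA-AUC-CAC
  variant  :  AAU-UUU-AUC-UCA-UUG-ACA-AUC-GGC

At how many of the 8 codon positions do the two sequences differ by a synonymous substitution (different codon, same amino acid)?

1

Codon 1: AAU Asn / AAU Asn — identical.
Codon 2: UUU Phe / UUU Phe — identical.
Codon 3: AUC Ile / AUC Ile — identical.
Codon 4: AGU Ser / UCA Ser — synonymous.
Codon 5: UUG Leu / UUG Leu — identical.
Codon 6: ACA Thr / ACA Thr — identical.
Codon 7: AUC Ile / AUC Ile — identical.
Codon 8: CAC His / GGC Gly — nonsynonymous.
Synonymous differences: 1.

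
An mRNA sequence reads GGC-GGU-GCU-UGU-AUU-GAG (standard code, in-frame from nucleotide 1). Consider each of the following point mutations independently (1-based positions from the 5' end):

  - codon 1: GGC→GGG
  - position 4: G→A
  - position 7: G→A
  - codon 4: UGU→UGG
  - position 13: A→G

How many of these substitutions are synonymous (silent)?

1

Codon 1: GGC (Gly) → GGG (Gly) — synonymous.
Codon 2: GGU (Gly) → AGU (Ser) — missense.
Codon 3: GCU (Ala) → ACU (Thr) — missense.
Codon 4: UGU (Cys) → UGG (Trp) — missense.
Codon 5: AUU (Ile) → GUU (Val) — missense.
Synonymous: 1 of 5.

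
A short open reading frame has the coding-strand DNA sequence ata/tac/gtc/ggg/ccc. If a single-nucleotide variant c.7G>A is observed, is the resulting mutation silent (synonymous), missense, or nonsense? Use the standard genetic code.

missense

Position 7 falls in codon 3: GTC → Val.
After the substitution the codon is ATC → Ile.
Val ≠ Ile, so this is a missense mutation.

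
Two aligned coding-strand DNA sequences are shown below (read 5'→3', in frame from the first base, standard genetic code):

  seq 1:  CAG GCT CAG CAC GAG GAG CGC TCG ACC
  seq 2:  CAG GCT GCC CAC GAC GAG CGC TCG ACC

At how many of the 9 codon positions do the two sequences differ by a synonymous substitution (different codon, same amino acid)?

0

Codon 1: CAG Gln / CAG Gln — identical.
Codon 2: GCT Ala / GCT Ala — identical.
Codon 3: CAG Gln / GCC Ala — nonsynonymous.
Codon 4: CAC His / CAC His — identical.
Codon 5: GAG Glu / GAC Asp — nonsynonymous.
Codon 6: GAG Glu / GAG Glu — identical.
Codon 7: CGC Arg / CGC Arg — identical.
Codon 8: TCG Ser / TCG Ser — identical.
Codon 9: ACC Thr / ACC Thr — identical.
Synonymous differences: 0.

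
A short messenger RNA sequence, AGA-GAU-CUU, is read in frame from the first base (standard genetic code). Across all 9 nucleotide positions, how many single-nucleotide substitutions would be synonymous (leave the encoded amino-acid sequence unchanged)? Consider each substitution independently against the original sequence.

Codon 1 (AGA, Arg): 2 synonymous substitutions.
Codon 2 (GAU, Asp): 1 synonymous substitution.
Codon 3 (CUU, Leu): 3 synonymous substitutions.
Total: 2 + 1 + 3 = 6.

6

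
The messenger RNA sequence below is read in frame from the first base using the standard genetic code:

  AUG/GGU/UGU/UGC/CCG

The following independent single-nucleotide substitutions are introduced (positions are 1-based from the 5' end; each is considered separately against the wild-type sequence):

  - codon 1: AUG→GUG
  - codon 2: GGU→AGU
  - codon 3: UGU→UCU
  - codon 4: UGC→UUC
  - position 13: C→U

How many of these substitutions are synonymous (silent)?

Codon 1: AUG (Met) → GUG (Val) — missense.
Codon 2: GGU (Gly) → AGU (Ser) — missense.
Codon 3: UGU (Cys) → UCU (Ser) — missense.
Codon 4: UGC (Cys) → UUC (Phe) — missense.
Codon 5: CCG (Pro) → UCG (Ser) — missense.
Synonymous: 0 of 5.

0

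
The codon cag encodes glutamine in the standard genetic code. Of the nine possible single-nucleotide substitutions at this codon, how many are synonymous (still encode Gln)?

Position 1: none → 0 synonymous.
Position 2: none → 0 synonymous.
Position 3: CAA → 1 synonymous.
Total: 0 + 0 + 1 = 1.

1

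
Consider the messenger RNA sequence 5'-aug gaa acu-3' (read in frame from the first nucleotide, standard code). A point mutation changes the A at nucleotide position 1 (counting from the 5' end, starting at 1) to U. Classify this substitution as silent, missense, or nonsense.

Position 1 falls in codon 1: AUG → Met.
After the substitution the codon is UUG → Leu.
Met ≠ Leu, so this is a missense mutation.

missense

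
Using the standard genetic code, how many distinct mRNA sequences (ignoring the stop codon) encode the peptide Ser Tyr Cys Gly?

Ser: 6 codons.
Tyr: 2 codons.
Cys: 2 codons.
Gly: 4 codons.
6 × 2 × 2 × 4 = 96.

96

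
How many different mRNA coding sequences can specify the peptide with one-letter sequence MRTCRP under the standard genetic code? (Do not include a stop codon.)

1152

Met: 1 codon.
Arg: 6 codons.
Thr: 4 codons.
Cys: 2 codons.
Arg: 6 codons.
Pro: 4 codons.
1 × 6 × 4 × 2 × 6 × 4 = 1152.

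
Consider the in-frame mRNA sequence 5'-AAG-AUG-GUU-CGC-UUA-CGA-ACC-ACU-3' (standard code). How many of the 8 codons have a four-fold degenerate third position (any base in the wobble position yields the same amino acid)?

5

Codon 1 AAG (Lys): third position 2-fold.
Codon 2 AUG (Met): third position 1-fold.
Codon 3 GUU (Val): third position 4-fold.
Codon 4 CGC (Arg): third position 4-fold.
Codon 5 UUA (Leu): third position 2-fold.
Codon 6 CGA (Arg): third position 4-fold.
Codon 7 ACC (Thr): third position 4-fold.
Codon 8 ACU (Thr): third position 4-fold.
Four-fold degenerate third positions: 5.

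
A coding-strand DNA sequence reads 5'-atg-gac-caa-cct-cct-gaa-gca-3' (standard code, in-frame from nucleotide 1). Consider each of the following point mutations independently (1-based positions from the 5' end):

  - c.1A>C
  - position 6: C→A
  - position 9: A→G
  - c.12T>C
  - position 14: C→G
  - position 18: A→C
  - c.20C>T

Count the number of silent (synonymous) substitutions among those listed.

2

Codon 1: ATG (Met) → CTG (Leu) — missense.
Codon 2: GAC (Asp) → GAA (Glu) — missense.
Codon 3: CAA (Gln) → CAG (Gln) — synonymous.
Codon 4: CCT (Pro) → CCC (Pro) — synonymous.
Codon 5: CCT (Pro) → CGT (Arg) — missense.
Codon 6: GAA (Glu) → GAC (Asp) — missense.
Codon 7: GCA (Ala) → GTA (Val) — missense.
Synonymous: 2 of 7.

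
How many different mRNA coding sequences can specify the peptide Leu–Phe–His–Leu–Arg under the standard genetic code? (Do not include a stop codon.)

864

Leu: 6 codons.
Phe: 2 codons.
His: 2 codons.
Leu: 6 codons.
Arg: 6 codons.
6 × 2 × 2 × 6 × 6 = 864.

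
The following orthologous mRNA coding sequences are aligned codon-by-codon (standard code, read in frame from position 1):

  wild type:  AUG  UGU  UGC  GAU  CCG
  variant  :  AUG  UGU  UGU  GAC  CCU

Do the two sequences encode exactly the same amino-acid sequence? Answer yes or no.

yes

Codon 1: AUG Met / AUG Met — identical.
Codon 2: UGU Cys / UGU Cys — identical.
Codon 3: UGC Cys / UGU Cys — synonymous.
Codon 4: GAU Asp / GAC Asp — synonymous.
Codon 5: CCG Pro / CCU Pro — synonymous.
Nonsynonymous differences: 0 → same protein.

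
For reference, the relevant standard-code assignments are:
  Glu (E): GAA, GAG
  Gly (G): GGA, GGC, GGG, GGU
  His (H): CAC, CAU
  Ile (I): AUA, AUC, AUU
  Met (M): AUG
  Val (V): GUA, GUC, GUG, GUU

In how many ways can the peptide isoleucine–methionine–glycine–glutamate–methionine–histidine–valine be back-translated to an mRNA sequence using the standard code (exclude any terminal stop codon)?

Ile: 3 codons.
Met: 1 codon.
Gly: 4 codons.
Glu: 2 codons.
Met: 1 codon.
His: 2 codons.
Val: 4 codons.
3 × 1 × 4 × 2 × 1 × 2 × 4 = 192.

192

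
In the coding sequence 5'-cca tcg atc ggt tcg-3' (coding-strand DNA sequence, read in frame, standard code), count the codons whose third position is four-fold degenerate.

Codon 1 CCA (Pro): third position 4-fold.
Codon 2 TCG (Ser): third position 4-fold.
Codon 3 ATC (Ile): third position 3-fold.
Codon 4 GGT (Gly): third position 4-fold.
Codon 5 TCG (Ser): third position 4-fold.
Four-fold degenerate third positions: 4.

4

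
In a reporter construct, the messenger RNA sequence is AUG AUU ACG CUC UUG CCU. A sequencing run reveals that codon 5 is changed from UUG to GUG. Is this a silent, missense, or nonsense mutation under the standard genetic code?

Position 13 falls in codon 5: UUG → Leu.
After the substitution the codon is GUG → Val.
Leu ≠ Val, so this is a missense mutation.

missense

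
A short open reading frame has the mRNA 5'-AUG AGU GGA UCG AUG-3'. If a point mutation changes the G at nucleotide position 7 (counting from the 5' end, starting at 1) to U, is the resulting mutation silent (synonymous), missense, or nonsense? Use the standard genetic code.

nonsense

Position 7 falls in codon 3: GGA → Gly.
After the substitution the codon is UGA → Stop.
The new codon is a stop codon, so this is a nonsense mutation.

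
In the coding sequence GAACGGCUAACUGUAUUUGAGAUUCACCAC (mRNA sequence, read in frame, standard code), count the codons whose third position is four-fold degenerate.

4

Codon 1 GAA (Glu): third position 2-fold.
Codon 2 CGG (Arg): third position 4-fold.
Codon 3 CUA (Leu): third position 4-fold.
Codon 4 ACU (Thr): third position 4-fold.
Codon 5 GUA (Val): third position 4-fold.
Codon 6 UUU (Phe): third position 2-fold.
Codon 7 GAG (Glu): third position 2-fold.
Codon 8 AUU (Ile): third position 3-fold.
Codon 9 CAC (His): third position 2-fold.
Codon 10 CAC (His): third position 2-fold.
Four-fold degenerate third positions: 4.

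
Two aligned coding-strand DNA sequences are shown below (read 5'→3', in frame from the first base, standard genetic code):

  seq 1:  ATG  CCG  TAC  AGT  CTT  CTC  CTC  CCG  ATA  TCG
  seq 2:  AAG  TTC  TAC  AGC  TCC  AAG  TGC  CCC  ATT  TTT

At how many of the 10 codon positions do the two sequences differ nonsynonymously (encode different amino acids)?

Codon 1: ATG Met / AAG Lys — nonsynonymous.
Codon 2: CCG Pro / TTC Phe — nonsynonymous.
Codon 3: TAC Tyr / TAC Tyr — identical.
Codon 4: AGT Ser / AGC Ser — synonymous.
Codon 5: CTT Leu / TCC Ser — nonsynonymous.
Codon 6: CTC Leu / AAG Lys — nonsynonymous.
Codon 7: CTC Leu / TGC Cys — nonsynonymous.
Codon 8: CCG Pro / CCC Pro — synonymous.
Codon 9: ATA Ile / ATT Ile — synonymous.
Codon 10: TCG Ser / TTT Phe — nonsynonymous.
Nonsynonymous differences: 6.

6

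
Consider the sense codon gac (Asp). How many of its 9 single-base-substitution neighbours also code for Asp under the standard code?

1

Position 1: none → 0 synonymous.
Position 2: none → 0 synonymous.
Position 3: GAT → 1 synonymous.
Total: 0 + 0 + 1 = 1.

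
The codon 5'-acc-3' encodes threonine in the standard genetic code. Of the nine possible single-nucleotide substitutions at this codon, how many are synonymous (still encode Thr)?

3

Position 1: none → 0 synonymous.
Position 2: none → 0 synonymous.
Position 3: ACU, ACA, ACG → 3 synonymous.
Total: 0 + 0 + 3 = 3.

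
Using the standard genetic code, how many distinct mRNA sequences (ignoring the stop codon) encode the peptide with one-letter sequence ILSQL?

1296

Ile: 3 codons.
Leu: 6 codons.
Ser: 6 codons.
Gln: 2 codons.
Leu: 6 codons.
3 × 6 × 6 × 2 × 6 = 1296.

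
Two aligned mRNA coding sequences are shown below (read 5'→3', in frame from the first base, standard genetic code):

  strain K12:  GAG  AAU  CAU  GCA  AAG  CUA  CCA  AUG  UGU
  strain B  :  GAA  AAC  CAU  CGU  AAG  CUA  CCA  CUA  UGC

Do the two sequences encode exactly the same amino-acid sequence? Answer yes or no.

Codon 1: GAG Glu / GAA Glu — synonymous.
Codon 2: AAU Asn / AAC Asn — synonymous.
Codon 3: CAU His / CAU His — identical.
Codon 4: GCA Ala / CGU Arg — nonsynonymous.
Codon 5: AAG Lys / AAG Lys — identical.
Codon 6: CUA Leu / CUA Leu — identical.
Codon 7: CCA Pro / CCA Pro — identical.
Codon 8: AUG Met / CUA Leu — nonsynonymous.
Codon 9: UGU Cys / UGC Cys — synonymous.
Nonsynonymous differences: 2 → different protein.

no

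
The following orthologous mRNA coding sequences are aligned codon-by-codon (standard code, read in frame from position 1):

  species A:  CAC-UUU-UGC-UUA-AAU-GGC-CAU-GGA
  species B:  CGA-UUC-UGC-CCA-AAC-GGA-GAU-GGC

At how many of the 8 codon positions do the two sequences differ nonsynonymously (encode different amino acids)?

3

Codon 1: CAC His / CGA Arg — nonsynonymous.
Codon 2: UUU Phe / UUC Phe — synonymous.
Codon 3: UGC Cys / UGC Cys — identical.
Codon 4: UUA Leu / CCA Pro — nonsynonymous.
Codon 5: AAU Asn / AAC Asn — synonymous.
Codon 6: GGC Gly / GGA Gly — synonymous.
Codon 7: CAU His / GAU Asp — nonsynonymous.
Codon 8: GGA Gly / GGC Gly — synonymous.
Nonsynonymous differences: 3.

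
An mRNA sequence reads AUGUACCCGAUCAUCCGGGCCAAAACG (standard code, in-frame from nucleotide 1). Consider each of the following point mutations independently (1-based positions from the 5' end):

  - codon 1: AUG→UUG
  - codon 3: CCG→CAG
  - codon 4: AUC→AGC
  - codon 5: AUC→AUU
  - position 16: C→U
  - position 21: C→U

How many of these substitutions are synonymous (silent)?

2

Codon 1: AUG (Met) → UUG (Leu) — missense.
Codon 3: CCG (Pro) → CAG (Gln) — missense.
Codon 4: AUC (Ile) → AGC (Ser) — missense.
Codon 5: AUC (Ile) → AUU (Ile) — synonymous.
Codon 6: CGG (Arg) → UGG (Trp) — missense.
Codon 7: GCC (Ala) → GCU (Ala) — synonymous.
Synonymous: 2 of 6.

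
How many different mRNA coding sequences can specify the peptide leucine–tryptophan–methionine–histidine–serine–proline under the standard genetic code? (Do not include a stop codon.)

Leu: 6 codons.
Trp: 1 codon.
Met: 1 codon.
His: 2 codons.
Ser: 6 codons.
Pro: 4 codons.
6 × 1 × 1 × 2 × 6 × 4 = 288.

288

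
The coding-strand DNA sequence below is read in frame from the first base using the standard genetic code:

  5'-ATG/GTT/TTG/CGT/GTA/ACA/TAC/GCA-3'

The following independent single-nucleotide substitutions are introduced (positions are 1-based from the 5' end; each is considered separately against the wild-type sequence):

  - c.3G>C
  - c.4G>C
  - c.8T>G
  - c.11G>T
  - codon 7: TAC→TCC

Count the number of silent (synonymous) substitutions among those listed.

Codon 1: ATG (Met) → ATC (Ile) — missense.
Codon 2: GTT (Val) → CTT (Leu) — missense.
Codon 3: TTG (Leu) → TGG (Trp) — missense.
Codon 4: CGT (Arg) → CTT (Leu) — missense.
Codon 7: TAC (Tyr) → TCC (Ser) — missense.
Synonymous: 0 of 5.

0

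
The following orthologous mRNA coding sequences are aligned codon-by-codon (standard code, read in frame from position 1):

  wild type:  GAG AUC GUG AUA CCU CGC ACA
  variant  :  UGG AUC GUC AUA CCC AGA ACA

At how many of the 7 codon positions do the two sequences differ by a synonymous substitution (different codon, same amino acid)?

Codon 1: GAG Glu / UGG Trp — nonsynonymous.
Codon 2: AUC Ile / AUC Ile — identical.
Codon 3: GUG Val / GUC Val — synonymous.
Codon 4: AUA Ile / AUA Ile — identical.
Codon 5: CCU Pro / CCC Pro — synonymous.
Codon 6: CGC Arg / AGA Arg — synonymous.
Codon 7: ACA Thr / ACA Thr — identical.
Synonymous differences: 3.

3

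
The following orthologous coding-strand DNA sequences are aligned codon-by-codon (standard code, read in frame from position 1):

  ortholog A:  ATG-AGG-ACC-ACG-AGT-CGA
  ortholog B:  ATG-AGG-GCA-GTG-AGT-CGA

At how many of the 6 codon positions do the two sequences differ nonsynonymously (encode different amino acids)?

Codon 1: ATG Met / ATG Met — identical.
Codon 2: AGG Arg / AGG Arg — identical.
Codon 3: ACC Thr / GCA Ala — nonsynonymous.
Codon 4: ACG Thr / GTG Val — nonsynonymous.
Codon 5: AGT Ser / AGT Ser — identical.
Codon 6: CGA Arg / CGA Arg — identical.
Nonsynonymous differences: 2.

2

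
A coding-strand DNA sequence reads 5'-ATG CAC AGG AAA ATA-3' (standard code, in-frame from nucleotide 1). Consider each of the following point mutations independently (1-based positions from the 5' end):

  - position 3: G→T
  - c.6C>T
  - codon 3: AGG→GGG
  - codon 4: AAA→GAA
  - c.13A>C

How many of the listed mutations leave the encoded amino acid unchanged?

Codon 1: ATG (Met) → ATT (Ile) — missense.
Codon 2: CAC (His) → CAT (His) — synonymous.
Codon 3: AGG (Arg) → GGG (Gly) — missense.
Codon 4: AAA (Lys) → GAA (Glu) — missense.
Codon 5: ATA (Ile) → CTA (Leu) — missense.
Synonymous: 1 of 5.

1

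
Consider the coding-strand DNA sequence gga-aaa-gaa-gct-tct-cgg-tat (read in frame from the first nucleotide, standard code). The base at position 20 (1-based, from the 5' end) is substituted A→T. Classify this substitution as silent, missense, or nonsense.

missense

Position 20 falls in codon 7: TAT → Tyr.
After the substitution the codon is TTT → Phe.
Tyr ≠ Phe, so this is a missense mutation.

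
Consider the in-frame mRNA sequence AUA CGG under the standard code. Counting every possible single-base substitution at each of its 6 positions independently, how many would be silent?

6

Codon 1 (AUA, Ile): 2 synonymous substitutions.
Codon 2 (CGG, Arg): 4 synonymous substitutions.
Total: 2 + 4 = 6.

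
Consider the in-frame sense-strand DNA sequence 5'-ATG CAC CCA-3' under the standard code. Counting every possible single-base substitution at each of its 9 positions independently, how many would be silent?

Codon 1 (ATG, Met): 0 synonymous substitutions.
Codon 2 (CAC, His): 1 synonymous substitution.
Codon 3 (CCA, Pro): 3 synonymous substitutions.
Total: 0 + 1 + 3 = 4.

4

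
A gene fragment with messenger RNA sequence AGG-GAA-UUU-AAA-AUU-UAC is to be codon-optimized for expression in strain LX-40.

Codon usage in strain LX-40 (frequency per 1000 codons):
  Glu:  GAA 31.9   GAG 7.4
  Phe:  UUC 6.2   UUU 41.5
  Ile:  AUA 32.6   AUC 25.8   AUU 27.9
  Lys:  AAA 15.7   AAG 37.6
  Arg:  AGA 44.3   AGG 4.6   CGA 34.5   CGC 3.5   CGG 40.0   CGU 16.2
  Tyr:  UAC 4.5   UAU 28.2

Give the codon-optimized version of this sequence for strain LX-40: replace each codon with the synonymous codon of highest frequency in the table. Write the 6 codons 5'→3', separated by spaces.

Codon 1 (Arg): best is AGA at 44.3.
Codon 2 (Glu): best is GAA at 31.9.
Codon 3 (Phe): best is UUU at 41.5.
Codon 4 (Lys): best is AAG at 37.6.
Codon 5 (Ile): best is AUA at 32.6.
Codon 6 (Tyr): best is UAU at 28.2.

AGA GAA UUU AAG AUA UAU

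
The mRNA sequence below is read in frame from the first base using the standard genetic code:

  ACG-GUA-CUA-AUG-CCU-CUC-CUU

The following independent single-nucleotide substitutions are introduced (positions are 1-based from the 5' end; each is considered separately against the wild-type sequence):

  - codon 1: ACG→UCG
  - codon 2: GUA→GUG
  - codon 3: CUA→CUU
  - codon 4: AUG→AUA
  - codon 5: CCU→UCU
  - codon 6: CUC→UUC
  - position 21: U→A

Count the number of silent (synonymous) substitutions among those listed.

Codon 1: ACG (Thr) → UCG (Ser) — missense.
Codon 2: GUA (Val) → GUG (Val) — synonymous.
Codon 3: CUA (Leu) → CUU (Leu) — synonymous.
Codon 4: AUG (Met) → AUA (Ile) — missense.
Codon 5: CCU (Pro) → UCU (Ser) — missense.
Codon 6: CUC (Leu) → UUC (Phe) — missense.
Codon 7: CUU (Leu) → CUA (Leu) — synonymous.
Synonymous: 3 of 7.

3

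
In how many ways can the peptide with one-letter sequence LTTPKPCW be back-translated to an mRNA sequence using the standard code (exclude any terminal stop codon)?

Leu: 6 codons.
Thr: 4 codons.
Thr: 4 codons.
Pro: 4 codons.
Lys: 2 codons.
Pro: 4 codons.
Cys: 2 codons.
Trp: 1 codon.
6 × 4 × 4 × 4 × 2 × 4 × 2 × 1 = 6144.

6144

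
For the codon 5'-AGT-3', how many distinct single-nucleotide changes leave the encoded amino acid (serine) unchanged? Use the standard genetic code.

1

Position 1: none → 0 synonymous.
Position 2: none → 0 synonymous.
Position 3: AGC → 1 synonymous.
Total: 0 + 0 + 1 = 1.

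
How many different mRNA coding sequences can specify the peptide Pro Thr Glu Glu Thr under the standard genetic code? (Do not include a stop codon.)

256

Pro: 4 codons.
Thr: 4 codons.
Glu: 2 codons.
Glu: 2 codons.
Thr: 4 codons.
4 × 4 × 2 × 2 × 4 = 256.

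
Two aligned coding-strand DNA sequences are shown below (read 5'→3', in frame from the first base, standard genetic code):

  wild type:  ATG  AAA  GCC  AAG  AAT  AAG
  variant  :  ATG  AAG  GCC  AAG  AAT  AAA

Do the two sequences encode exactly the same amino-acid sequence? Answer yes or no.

yes

Codon 1: ATG Met / ATG Met — identical.
Codon 2: AAA Lys / AAG Lys — synonymous.
Codon 3: GCC Ala / GCC Ala — identical.
Codon 4: AAG Lys / AAG Lys — identical.
Codon 5: AAT Asn / AAT Asn — identical.
Codon 6: AAG Lys / AAA Lys — synonymous.
Nonsynonymous differences: 0 → same protein.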